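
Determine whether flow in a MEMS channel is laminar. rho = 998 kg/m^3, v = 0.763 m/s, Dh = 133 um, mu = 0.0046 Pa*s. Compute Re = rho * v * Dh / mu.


Step 1: Convert Dh to meters: Dh = 133e-6 m
Step 2: Re = rho * v * Dh / mu
Re = 998 * 0.763 * 133e-6 / 0.0046
Re = 22.017
Since Re = 22.017 is below ~2300, the flow is laminar.


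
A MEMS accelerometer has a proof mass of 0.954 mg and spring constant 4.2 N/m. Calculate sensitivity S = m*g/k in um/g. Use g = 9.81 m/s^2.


Step 1: Convert mass: m = 0.954 mg = 9.54e-07 kg
Step 2: S = m * g / k = 9.54e-07 * 9.81 / 4.2
Step 3: S = 2.23e-06 m/g
Step 4: Convert to um/g: S = 2.228 um/g


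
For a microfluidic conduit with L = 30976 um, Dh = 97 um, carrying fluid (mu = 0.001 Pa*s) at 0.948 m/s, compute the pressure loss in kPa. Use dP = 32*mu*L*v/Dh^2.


Step 1: Convert to SI: L = 30976e-6 m, Dh = 97e-6 m
Step 2: dP = 32 * 0.001 * 30976e-6 * 0.948 / (97e-6)^2
Step 3: dP = 99871.18 Pa
Step 4: Convert to kPa: dP = 99.87 kPa


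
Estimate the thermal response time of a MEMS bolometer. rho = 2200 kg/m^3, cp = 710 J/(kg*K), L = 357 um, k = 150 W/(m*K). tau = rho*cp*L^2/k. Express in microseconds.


Step 1: Convert L to m: L = 357e-6 m
Step 2: L^2 = (357e-6)^2 = 1.27449e-07 m^2
Step 3: tau = 2200 * 710 * 1.27449e-07 / 150 = 1.32716892e-03 s
Step 4: Convert to microseconds (multiply by 1e6).
tau = 1327.169 us


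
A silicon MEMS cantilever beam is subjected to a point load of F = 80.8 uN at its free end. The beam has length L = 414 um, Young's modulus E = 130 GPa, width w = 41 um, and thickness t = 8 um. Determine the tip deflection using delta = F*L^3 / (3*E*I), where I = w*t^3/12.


Step 1: Calculate the second moment of area.
I = w * t^3 / 12 = 41 * 8^3 / 12 = 1749.3333 um^4
Step 2: Convert E to consistent units (1 GPa = 1000 uN/um^2).
E = 130 GPa = 130000 uN/um^2
Step 3: Calculate tip deflection.
delta = F * L^3 / (3 * E * I)
delta = 80.8 * 414^3 / (3 * 130000 * 1749.3333)
delta = 8.4038 um


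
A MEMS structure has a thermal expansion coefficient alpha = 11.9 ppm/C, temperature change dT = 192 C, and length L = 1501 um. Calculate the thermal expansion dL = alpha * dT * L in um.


Step 1: Convert CTE: alpha = 11.9 ppm/C = 11.9e-6 /C
Step 2: dL = 11.9e-6 * 192 * 1501
dL = 3.4295 um


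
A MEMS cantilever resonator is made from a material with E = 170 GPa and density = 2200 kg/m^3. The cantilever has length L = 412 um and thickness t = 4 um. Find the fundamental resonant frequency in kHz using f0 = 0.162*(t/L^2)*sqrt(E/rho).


Step 1: Convert units to SI.
t_SI = 4e-6 m, L_SI = 412e-6 m
Step 2: Calculate sqrt(E/rho).
sqrt(170e9 / 2200) = 8790.49 m/s
Step 3: Compute f0.
f0 = 0.162 * 4e-6 / (412e-6)^2 * 8790.49 = 33557.8 Hz = 33.56 kHz


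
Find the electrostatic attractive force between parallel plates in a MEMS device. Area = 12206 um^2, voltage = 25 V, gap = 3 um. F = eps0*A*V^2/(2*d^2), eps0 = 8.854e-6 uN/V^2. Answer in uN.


Step 1: Identify parameters.
eps0 = 8.854e-6 uN/V^2, A = 12206 um^2, V = 25 V, d = 3 um
Step 2: Compute V^2 = 25^2 = 625
Step 3: Compute d^2 = 3^2 = 9
Step 4: F = 0.5 * 8.854e-6 * 12206 * 625 / 9
F = 3.752 uN


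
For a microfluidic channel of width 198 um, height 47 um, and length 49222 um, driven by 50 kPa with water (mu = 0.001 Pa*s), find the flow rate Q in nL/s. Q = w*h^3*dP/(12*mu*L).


Step 1: Convert all dimensions to SI (meters).
w = 198e-6 m, h = 47e-6 m, L = 49222e-6 m, dP = 50e3 Pa
Step 2: Q = w * h^3 * dP / (12 * mu * L)
Q = 198e-6 * (47e-6)^3 * 50e3 / (12 * 0.001 * 49222e-6) = 1.74015633e-09 m^3/s
Step 3: Convert Q from m^3/s to nL/s (1 m^3 = 1e12 nL, so multiply by 1e12).
Q = 1740.156 nL/s


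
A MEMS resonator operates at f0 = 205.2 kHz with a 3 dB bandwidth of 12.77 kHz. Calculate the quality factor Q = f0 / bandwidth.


Step 1: Q = f0 / bandwidth
Step 2: Q = 205.2 / 12.77
Q = 16.1


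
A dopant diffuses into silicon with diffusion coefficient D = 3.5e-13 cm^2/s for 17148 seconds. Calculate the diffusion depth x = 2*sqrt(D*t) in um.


Step 1: Compute D*t = 3.5e-13 * 17148 = 6.0018e-09 cm^2
Step 2: sqrt(D*t) = 7.74713e-05 cm
Step 3: x = 2 * 7.74713e-05 cm = 1.549426e-04 cm
Step 4: Convert to um (1 cm = 1e4 um): x = 1.549 um


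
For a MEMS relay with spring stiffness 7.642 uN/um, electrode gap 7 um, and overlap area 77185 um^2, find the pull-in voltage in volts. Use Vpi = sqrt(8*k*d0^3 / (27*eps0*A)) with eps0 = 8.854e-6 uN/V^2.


Step 1: Compute numerator: 8 * k * d0^3 = 8 * 7.642 * 7^3 = 20969.648
Step 2: Compute denominator: 27 * eps0 * A = 27 * 8.854e-6 * 77185 = 18.451692
Step 3: Vpi = sqrt(20969.648 / 18.451692)
Vpi = 33.71 V


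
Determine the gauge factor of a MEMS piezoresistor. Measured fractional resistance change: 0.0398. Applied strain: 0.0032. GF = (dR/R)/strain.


Step 1: Identify values.
dR/R = 0.0398, strain = 0.0032
Step 2: GF = (dR/R) / strain = 0.0398 / 0.0032
GF = 12.4


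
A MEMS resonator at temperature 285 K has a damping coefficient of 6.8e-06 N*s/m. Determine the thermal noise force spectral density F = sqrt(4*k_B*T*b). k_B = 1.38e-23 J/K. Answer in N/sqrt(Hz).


Step 1: Compute 4 * k_B * T * b
= 4 * 1.38e-23 * 285 * 6.8e-06
= 1.0698e-25 N^2/Hz
Step 2: F_noise = sqrt(1.0698e-25)
F_noise = 3.27e-13 N/sqrt(Hz)


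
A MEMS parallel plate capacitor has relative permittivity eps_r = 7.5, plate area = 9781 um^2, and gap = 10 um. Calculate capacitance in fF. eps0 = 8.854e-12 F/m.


Step 1: Convert area to m^2: A = 9781e-12 m^2
Step 2: Convert gap to m: d = 10e-6 m
Step 3: C = eps0 * eps_r * A / d
C = 8.854e-12 * 7.5 * 9781e-12 / 10e-6
Step 4: Convert to fF (multiply by 1e15).
C = 64.95 fF


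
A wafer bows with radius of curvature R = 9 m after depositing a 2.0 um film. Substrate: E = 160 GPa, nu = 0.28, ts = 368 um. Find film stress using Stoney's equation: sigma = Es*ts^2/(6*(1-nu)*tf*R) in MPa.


Step 1: Compute numerator: Es * ts^2 = 160 * 368^2 = 21667840 (GPa*um^2)
Step 2: Compute denominator (R in um): 6*(1-nu)*tf*R = 6*0.72*2.0*9e6 = 77760000.0 (um^2)
Step 3: sigma (GPa) = 21667840 / 77760000.0 = 2.7865e-01 GPa
Step 4: Convert to MPa (x1000): sigma = 278.7 MPa


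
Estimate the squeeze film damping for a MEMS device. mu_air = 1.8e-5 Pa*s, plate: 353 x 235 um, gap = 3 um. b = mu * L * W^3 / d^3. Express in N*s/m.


Step 1: Convert to SI.
L = 353e-6 m, W = 235e-6 m, d = 3e-6 m
Step 2: W^3 = (235e-6)^3 = 1.30e-11 m^3
Step 3: d^3 = (3e-6)^3 = 2.70e-17 m^3
Step 4: b = 1.8e-5 * 353e-6 * 1.30e-11 / 2.70e-17
b = 3.05e-03 N*s/m


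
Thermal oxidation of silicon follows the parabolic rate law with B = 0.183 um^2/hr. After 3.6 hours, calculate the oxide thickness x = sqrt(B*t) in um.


Step 1: Compute B*t = 0.183 * 3.6 = 0.6588
Step 2: x = sqrt(0.6588)
x = 0.812 um


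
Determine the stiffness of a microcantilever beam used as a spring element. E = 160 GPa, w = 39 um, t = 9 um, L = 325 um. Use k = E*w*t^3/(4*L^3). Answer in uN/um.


Step 1: Convert E to consistent units (1 GPa = 1000 uN/um^2).
E = 160 GPa = 160000 uN/um^2
Step 2: Compute t^3 = 9^3 = 729
Step 3: Compute L^3 = 325^3 = 34328125
Step 4: k = 160000 * 39 * 729 / (4 * 34328125)
k = 33.1285 uN/um


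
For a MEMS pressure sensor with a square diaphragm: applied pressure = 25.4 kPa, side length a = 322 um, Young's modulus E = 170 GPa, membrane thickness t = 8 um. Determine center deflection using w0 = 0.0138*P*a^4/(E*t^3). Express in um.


Step 1: Convert pressure to compatible units (E is in GPa, so P in GPa).
P = 25.4 kPa = 25.4e-6 GPa
Step 2: Compute numerator: 0.0138 * P * a^4.
a^4 = 322^4 = 10750371856
numerator = 0.0138 * 25.4e-6 * 10750371856 = 3.7682e+03
Step 3: Compute denominator: E * t^3 = 170 * 8^3 = 87040
Step 4: w0 = numerator / denominator = 3.7682e+03 / 87040 = 0.0433 um


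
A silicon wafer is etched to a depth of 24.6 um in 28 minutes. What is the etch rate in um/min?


Step 1: Etch rate = depth / time
Step 2: rate = 24.6 / 28
rate = 0.879 um/min


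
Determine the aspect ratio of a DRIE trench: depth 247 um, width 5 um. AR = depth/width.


Step 1: AR = depth / width
Step 2: AR = 247 / 5
AR = 49.4


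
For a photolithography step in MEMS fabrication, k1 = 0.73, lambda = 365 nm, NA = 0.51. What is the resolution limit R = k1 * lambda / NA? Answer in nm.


Step 1: Identify values: k1 = 0.73, lambda = 365 nm, NA = 0.51
Step 2: R = k1 * lambda / NA
R = 0.73 * 365 / 0.51
R = 522.5 nm


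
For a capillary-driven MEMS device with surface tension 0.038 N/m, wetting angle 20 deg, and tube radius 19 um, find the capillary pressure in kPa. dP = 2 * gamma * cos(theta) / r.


Step 1: cos(20 deg) = 0.9397
Step 2: Convert r to m: r = 19e-6 m
Step 3: dP = 2 * 0.038 * 0.9397 / 19e-6 = 3758.8 Pa
Step 4: Convert Pa to kPa (divide by 1000).
dP = 3.76 kPa


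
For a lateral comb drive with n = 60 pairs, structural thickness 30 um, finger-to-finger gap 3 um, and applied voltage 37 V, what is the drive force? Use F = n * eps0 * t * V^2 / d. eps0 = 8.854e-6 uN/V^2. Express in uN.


Step 1: Parameters: n=60, eps0=8.854e-6 uN/V^2, t=30 um, V=37 V, d=3 um
Step 2: V^2 = 1369
Step 3: F = 60 * 8.854e-6 * 30 * 1369 / 3
F = 7.273 uN


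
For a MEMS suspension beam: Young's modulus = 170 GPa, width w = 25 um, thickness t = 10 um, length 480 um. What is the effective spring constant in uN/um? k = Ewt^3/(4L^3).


Step 1: Convert E to consistent units (1 GPa = 1000 uN/um^2).
E = 170 GPa = 170000 uN/um^2
Step 2: Compute t^3 = 10^3 = 1000
Step 3: Compute L^3 = 480^3 = 110592000
Step 4: k = 170000 * 25 * 1000 / (4 * 110592000)
k = 9.6074 uN/um


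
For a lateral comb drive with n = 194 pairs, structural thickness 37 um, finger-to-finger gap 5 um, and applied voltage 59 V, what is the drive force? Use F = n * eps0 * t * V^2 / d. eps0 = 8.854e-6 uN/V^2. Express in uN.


Step 1: Parameters: n=194, eps0=8.854e-6 uN/V^2, t=37 um, V=59 V, d=5 um
Step 2: V^2 = 3481
Step 3: F = 194 * 8.854e-6 * 37 * 3481 / 5
F = 44.246 uN


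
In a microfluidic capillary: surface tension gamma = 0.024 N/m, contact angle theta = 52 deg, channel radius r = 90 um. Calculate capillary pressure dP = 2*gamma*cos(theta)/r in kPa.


Step 1: cos(52 deg) = 0.6157
Step 2: Convert r to m: r = 90e-6 m
Step 3: dP = 2 * 0.024 * 0.6157 / 90e-6 = 328.4 Pa
Step 4: Convert Pa to kPa (divide by 1000).
dP = 0.33 kPa


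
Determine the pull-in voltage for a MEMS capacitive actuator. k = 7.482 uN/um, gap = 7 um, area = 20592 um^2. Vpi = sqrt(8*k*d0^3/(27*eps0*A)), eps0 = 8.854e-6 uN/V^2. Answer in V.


Step 1: Compute numerator: 8 * k * d0^3 = 8 * 7.482 * 7^3 = 20530.608
Step 2: Compute denominator: 27 * eps0 * A = 27 * 8.854e-6 * 20592 = 4.922682
Step 3: Vpi = sqrt(20530.608 / 4.922682)
Vpi = 64.58 V


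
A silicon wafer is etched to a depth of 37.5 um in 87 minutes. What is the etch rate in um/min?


Step 1: Etch rate = depth / time
Step 2: rate = 37.5 / 87
rate = 0.431 um/min


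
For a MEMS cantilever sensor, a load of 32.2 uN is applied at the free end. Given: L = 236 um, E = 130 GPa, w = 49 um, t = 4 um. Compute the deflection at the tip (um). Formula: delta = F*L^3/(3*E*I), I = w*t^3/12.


Step 1: Calculate the second moment of area.
I = w * t^3 / 12 = 49 * 4^3 / 12 = 261.3333 um^4
Step 2: Convert E to consistent units (1 GPa = 1000 uN/um^2).
E = 130 GPa = 130000 uN/um^2
Step 3: Calculate tip deflection.
delta = F * L^3 / (3 * E * I)
delta = 32.2 * 236^3 / (3 * 130000 * 261.3333)
delta = 4.1527 um


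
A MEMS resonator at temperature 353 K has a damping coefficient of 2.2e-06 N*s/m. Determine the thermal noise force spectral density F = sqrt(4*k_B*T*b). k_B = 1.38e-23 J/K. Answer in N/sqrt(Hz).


Step 1: Compute 4 * k_B * T * b
= 4 * 1.38e-23 * 353 * 2.2e-06
= 4.2868e-26 N^2/Hz
Step 2: F_noise = sqrt(4.2868e-26)
F_noise = 2.07e-13 N/sqrt(Hz)


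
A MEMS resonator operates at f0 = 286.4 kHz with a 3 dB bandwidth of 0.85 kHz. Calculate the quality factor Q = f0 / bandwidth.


Step 1: Q = f0 / bandwidth
Step 2: Q = 286.4 / 0.85
Q = 336.9


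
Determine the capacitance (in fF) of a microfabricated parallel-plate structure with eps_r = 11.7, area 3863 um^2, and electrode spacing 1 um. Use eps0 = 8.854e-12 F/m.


Step 1: Convert area to m^2: A = 3863e-12 m^2
Step 2: Convert gap to m: d = 1e-6 m
Step 3: C = eps0 * eps_r * A / d
C = 8.854e-12 * 11.7 * 3863e-12 / 1e-6
Step 4: Convert to fF (multiply by 1e15).
C = 400.18 fF


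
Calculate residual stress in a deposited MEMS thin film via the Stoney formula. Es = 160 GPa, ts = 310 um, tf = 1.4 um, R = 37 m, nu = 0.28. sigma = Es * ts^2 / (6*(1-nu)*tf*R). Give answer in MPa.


Step 1: Compute numerator: Es * ts^2 = 160 * 310^2 = 15376000 (GPa*um^2)
Step 2: Compute denominator (R in um): 6*(1-nu)*tf*R = 6*0.72*1.4*37e6 = 223776000.0 (um^2)
Step 3: sigma (GPa) = 15376000 / 223776000.0 = 6.8712e-02 GPa
Step 4: Convert to MPa (x1000): sigma = 68.7 MPa


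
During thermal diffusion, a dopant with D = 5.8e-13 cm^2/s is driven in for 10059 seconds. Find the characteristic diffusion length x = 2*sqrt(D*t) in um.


Step 1: Compute D*t = 5.8e-13 * 10059 = 5.83422e-09 cm^2
Step 2: sqrt(D*t) = 7.63821e-05 cm
Step 3: x = 2 * 7.63821e-05 cm = 1.527642e-04 cm
Step 4: Convert to um (1 cm = 1e4 um): x = 1.528 um


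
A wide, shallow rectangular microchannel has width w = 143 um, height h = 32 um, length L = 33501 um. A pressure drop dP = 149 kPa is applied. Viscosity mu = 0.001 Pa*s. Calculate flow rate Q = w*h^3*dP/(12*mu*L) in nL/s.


Step 1: Convert all dimensions to SI (meters).
w = 143e-6 m, h = 32e-6 m, L = 33501e-6 m, dP = 149e3 Pa
Step 2: Q = w * h^3 * dP / (12 * mu * L)
Q = 143e-6 * (32e-6)^3 * 149e3 / (12 * 0.001 * 33501e-6) = 1.73673367e-09 m^3/s
Step 3: Convert Q from m^3/s to nL/s (1 m^3 = 1e12 nL, so multiply by 1e12).
Q = 1736.734 nL/s


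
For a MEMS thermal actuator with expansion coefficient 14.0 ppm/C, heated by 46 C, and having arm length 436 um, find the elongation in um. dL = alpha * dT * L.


Step 1: Convert CTE: alpha = 14.0 ppm/C = 14.0e-6 /C
Step 2: dL = 14.0e-6 * 46 * 436
dL = 0.2808 um


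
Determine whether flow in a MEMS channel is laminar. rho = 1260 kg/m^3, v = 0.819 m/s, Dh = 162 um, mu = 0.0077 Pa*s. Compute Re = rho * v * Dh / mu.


Step 1: Convert Dh to meters: Dh = 162e-6 m
Step 2: Re = rho * v * Dh / mu
Re = 1260 * 0.819 * 162e-6 / 0.0077
Re = 21.711
Since Re = 21.711 is below ~2300, the flow is laminar.


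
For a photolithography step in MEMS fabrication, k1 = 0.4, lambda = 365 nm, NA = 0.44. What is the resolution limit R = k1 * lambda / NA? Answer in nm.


Step 1: Identify values: k1 = 0.4, lambda = 365 nm, NA = 0.44
Step 2: R = k1 * lambda / NA
R = 0.4 * 365 / 0.44
R = 331.8 nm


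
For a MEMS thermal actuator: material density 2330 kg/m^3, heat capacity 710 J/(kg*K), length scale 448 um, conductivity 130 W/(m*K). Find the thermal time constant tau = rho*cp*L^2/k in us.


Step 1: Convert L to m: L = 448e-6 m
Step 2: L^2 = (448e-6)^2 = 2.00704e-07 m^2
Step 3: tau = 2330 * 710 * 2.00704e-07 / 130 = 2.55403559e-03 s
Step 4: Convert to microseconds (multiply by 1e6).
tau = 2554.036 us


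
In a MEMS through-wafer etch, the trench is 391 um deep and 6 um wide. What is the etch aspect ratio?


Step 1: AR = depth / width
Step 2: AR = 391 / 6
AR = 65.2


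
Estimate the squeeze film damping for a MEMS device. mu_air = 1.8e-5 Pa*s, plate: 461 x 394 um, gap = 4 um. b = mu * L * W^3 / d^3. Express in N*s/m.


Step 1: Convert to SI.
L = 461e-6 m, W = 394e-6 m, d = 4e-6 m
Step 2: W^3 = (394e-6)^3 = 6.12e-11 m^3
Step 3: d^3 = (4e-6)^3 = 6.40e-17 m^3
Step 4: b = 1.8e-5 * 461e-6 * 6.12e-11 / 6.40e-17
b = 7.93e-03 N*s/m


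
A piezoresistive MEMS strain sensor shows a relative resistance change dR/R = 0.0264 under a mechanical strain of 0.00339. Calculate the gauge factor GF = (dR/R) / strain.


Step 1: Identify values.
dR/R = 0.0264, strain = 0.00339
Step 2: GF = (dR/R) / strain = 0.0264 / 0.00339
GF = 7.8


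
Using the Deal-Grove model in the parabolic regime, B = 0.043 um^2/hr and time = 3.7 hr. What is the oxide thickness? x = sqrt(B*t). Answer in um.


Step 1: Compute B*t = 0.043 * 3.7 = 0.1591
Step 2: x = sqrt(0.1591)
x = 0.399 um


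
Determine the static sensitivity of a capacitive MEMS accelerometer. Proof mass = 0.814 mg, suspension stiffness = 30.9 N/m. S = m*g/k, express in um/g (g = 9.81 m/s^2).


Step 1: Convert mass: m = 0.814 mg = 8.14e-07 kg
Step 2: S = m * g / k = 8.14e-07 * 9.81 / 30.9
Step 3: S = 2.58e-07 m/g
Step 4: Convert to um/g: S = 0.258 um/g


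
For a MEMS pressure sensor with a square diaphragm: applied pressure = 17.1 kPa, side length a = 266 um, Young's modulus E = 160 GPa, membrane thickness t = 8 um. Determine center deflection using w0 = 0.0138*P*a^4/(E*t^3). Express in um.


Step 1: Convert pressure to compatible units (E is in GPa, so P in GPa).
P = 17.1 kPa = 17.1e-6 GPa
Step 2: Compute numerator: 0.0138 * P * a^4.
a^4 = 266^4 = 5006411536
numerator = 0.0138 * 17.1e-6 * 5006411536 = 1.1814e+03
Step 3: Compute denominator: E * t^3 = 160 * 8^3 = 81920
Step 4: w0 = numerator / denominator = 1.1814e+03 / 81920 = 0.0144 um


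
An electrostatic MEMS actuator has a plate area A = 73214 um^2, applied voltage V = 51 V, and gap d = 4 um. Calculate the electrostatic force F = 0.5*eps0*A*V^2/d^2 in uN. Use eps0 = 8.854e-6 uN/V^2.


Step 1: Identify parameters.
eps0 = 8.854e-6 uN/V^2, A = 73214 um^2, V = 51 V, d = 4 um
Step 2: Compute V^2 = 51^2 = 2601
Step 3: Compute d^2 = 4^2 = 16
Step 4: F = 0.5 * 8.854e-6 * 73214 * 2601 / 16
F = 52.689 uN


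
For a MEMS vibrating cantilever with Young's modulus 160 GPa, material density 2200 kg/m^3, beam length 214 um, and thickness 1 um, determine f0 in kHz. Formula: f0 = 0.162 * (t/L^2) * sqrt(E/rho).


Step 1: Convert units to SI.
t_SI = 1e-6 m, L_SI = 214e-6 m
Step 2: Calculate sqrt(E/rho).
sqrt(160e9 / 2200) = 8528.03 m/s
Step 3: Compute f0.
f0 = 0.162 * 1e-6 / (214e-6)^2 * 8528.03 = 30167.3 Hz = 30.17 kHz


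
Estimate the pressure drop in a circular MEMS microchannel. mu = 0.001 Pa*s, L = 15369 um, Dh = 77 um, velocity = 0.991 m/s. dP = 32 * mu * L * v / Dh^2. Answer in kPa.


Step 1: Convert to SI: L = 15369e-6 m, Dh = 77e-6 m
Step 2: dP = 32 * 0.001 * 15369e-6 * 0.991 / (77e-6)^2
Step 3: dP = 82203.02 Pa
Step 4: Convert to kPa: dP = 82.2 kPa


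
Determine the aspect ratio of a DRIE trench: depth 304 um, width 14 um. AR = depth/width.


Step 1: AR = depth / width
Step 2: AR = 304 / 14
AR = 21.7


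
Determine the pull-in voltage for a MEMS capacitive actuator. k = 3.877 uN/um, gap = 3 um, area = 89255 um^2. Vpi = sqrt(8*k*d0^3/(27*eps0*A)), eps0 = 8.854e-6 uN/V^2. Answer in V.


Step 1: Compute numerator: 8 * k * d0^3 = 8 * 3.877 * 3^3 = 837.432
Step 2: Compute denominator: 27 * eps0 * A = 27 * 8.854e-6 * 89255 = 21.337122
Step 3: Vpi = sqrt(837.432 / 21.337122)
Vpi = 6.26 V


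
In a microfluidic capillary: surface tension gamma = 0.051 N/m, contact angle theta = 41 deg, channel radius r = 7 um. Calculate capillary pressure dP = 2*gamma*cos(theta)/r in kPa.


Step 1: cos(41 deg) = 0.7547
Step 2: Convert r to m: r = 7e-6 m
Step 3: dP = 2 * 0.051 * 0.7547 / 7e-6 = 10997.1 Pa
Step 4: Convert Pa to kPa (divide by 1000).
dP = 11.0 kPa


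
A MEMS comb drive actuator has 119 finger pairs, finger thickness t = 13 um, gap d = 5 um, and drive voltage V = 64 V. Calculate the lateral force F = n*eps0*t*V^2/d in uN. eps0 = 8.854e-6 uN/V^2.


Step 1: Parameters: n=119, eps0=8.854e-6 uN/V^2, t=13 um, V=64 V, d=5 um
Step 2: V^2 = 4096
Step 3: F = 119 * 8.854e-6 * 13 * 4096 / 5
F = 11.221 uN


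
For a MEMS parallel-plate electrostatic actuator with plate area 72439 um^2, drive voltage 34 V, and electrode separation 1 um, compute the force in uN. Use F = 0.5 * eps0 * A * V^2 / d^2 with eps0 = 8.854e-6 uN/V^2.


Step 1: Identify parameters.
eps0 = 8.854e-6 uN/V^2, A = 72439 um^2, V = 34 V, d = 1 um
Step 2: Compute V^2 = 34^2 = 1156
Step 3: Compute d^2 = 1^2 = 1
Step 4: F = 0.5 * 8.854e-6 * 72439 * 1156 / 1
F = 370.715 uN


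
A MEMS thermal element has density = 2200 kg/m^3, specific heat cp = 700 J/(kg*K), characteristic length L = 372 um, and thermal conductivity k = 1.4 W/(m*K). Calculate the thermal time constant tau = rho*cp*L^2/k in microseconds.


Step 1: Convert L to m: L = 372e-6 m
Step 2: L^2 = (372e-6)^2 = 1.38384e-07 m^2
Step 3: tau = 2200 * 700 * 1.38384e-07 / 1.4 = 1.522224e-01 s
Step 4: Convert to microseconds (multiply by 1e6).
tau = 152222.4 us


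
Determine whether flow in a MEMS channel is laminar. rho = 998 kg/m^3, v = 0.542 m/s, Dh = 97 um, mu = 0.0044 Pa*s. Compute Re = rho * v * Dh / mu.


Step 1: Convert Dh to meters: Dh = 97e-6 m
Step 2: Re = rho * v * Dh / mu
Re = 998 * 0.542 * 97e-6 / 0.0044
Re = 11.925
Since Re = 11.925 is below ~2300, the flow is laminar.


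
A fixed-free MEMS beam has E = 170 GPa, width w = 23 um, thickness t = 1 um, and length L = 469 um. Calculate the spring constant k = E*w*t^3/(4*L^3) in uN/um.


Step 1: Convert E to consistent units (1 GPa = 1000 uN/um^2).
E = 170 GPa = 170000 uN/um^2
Step 2: Compute t^3 = 1^3 = 1
Step 3: Compute L^3 = 469^3 = 103161709
Step 4: k = 170000 * 23 * 1 / (4 * 103161709)
k = 0.0095 uN/um


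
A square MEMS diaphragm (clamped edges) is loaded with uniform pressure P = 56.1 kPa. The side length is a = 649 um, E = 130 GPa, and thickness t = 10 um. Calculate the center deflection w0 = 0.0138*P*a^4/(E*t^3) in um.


Step 1: Convert pressure to compatible units (E is in GPa, so P in GPa).
P = 56.1 kPa = 56.1e-6 GPa
Step 2: Compute numerator: 0.0138 * P * a^4.
a^4 = 649^4 = 177410282401
numerator = 0.0138 * 56.1e-6 * 177410282401 = 1.373475e+05
Step 3: Compute denominator: E * t^3 = 130 * 10^3 = 130000
Step 4: w0 = numerator / denominator = 1.373475e+05 / 130000 = 1.0565 um


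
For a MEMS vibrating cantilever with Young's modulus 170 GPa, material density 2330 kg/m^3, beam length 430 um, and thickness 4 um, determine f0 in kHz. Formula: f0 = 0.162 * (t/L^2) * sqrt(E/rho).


Step 1: Convert units to SI.
t_SI = 4e-6 m, L_SI = 430e-6 m
Step 2: Calculate sqrt(E/rho).
sqrt(170e9 / 2330) = 8541.74 m/s
Step 3: Compute f0.
f0 = 0.162 * 4e-6 / (430e-6)^2 * 8541.74 = 29935.4 Hz = 29.94 kHz


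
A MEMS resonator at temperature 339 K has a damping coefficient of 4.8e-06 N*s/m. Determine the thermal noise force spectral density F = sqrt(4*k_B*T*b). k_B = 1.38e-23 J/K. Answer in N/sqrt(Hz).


Step 1: Compute 4 * k_B * T * b
= 4 * 1.38e-23 * 339 * 4.8e-06
= 8.9821e-26 N^2/Hz
Step 2: F_noise = sqrt(8.9821e-26)
F_noise = 3.00e-13 N/sqrt(Hz)


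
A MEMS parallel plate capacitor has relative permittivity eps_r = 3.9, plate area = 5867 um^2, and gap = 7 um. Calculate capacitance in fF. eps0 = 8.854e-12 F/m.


Step 1: Convert area to m^2: A = 5867e-12 m^2
Step 2: Convert gap to m: d = 7e-6 m
Step 3: C = eps0 * eps_r * A / d
C = 8.854e-12 * 3.9 * 5867e-12 / 7e-6
Step 4: Convert to fF (multiply by 1e15).
C = 28.94 fF


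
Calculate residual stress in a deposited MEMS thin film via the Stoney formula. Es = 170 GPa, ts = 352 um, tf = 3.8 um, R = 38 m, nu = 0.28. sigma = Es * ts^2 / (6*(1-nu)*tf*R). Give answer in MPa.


Step 1: Compute numerator: Es * ts^2 = 170 * 352^2 = 21063680 (GPa*um^2)
Step 2: Compute denominator (R in um): 6*(1-nu)*tf*R = 6*0.72*3.8*38e6 = 623808000.0 (um^2)
Step 3: sigma (GPa) = 21063680 / 623808000.0 = 3.3766e-02 GPa
Step 4: Convert to MPa (x1000): sigma = 33.8 MPa


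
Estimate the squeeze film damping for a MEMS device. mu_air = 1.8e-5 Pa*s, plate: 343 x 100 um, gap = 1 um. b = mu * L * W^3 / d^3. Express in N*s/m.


Step 1: Convert to SI.
L = 343e-6 m, W = 100e-6 m, d = 1e-6 m
Step 2: W^3 = (100e-6)^3 = 1.00e-12 m^3
Step 3: d^3 = (1e-6)^3 = 1.00e-18 m^3
Step 4: b = 1.8e-5 * 343e-6 * 1.00e-12 / 1.00e-18
b = 6.17e-03 N*s/m


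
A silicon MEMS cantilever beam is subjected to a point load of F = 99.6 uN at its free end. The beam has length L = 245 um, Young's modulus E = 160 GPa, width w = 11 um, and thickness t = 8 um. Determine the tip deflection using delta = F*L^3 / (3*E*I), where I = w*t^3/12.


Step 1: Calculate the second moment of area.
I = w * t^3 / 12 = 11 * 8^3 / 12 = 469.3333 um^4
Step 2: Convert E to consistent units (1 GPa = 1000 uN/um^2).
E = 160 GPa = 160000 uN/um^2
Step 3: Calculate tip deflection.
delta = F * L^3 / (3 * E * I)
delta = 99.6 * 245^3 / (3 * 160000 * 469.3333)
delta = 6.5018 um


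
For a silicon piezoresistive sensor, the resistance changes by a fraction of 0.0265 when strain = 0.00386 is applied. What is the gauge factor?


Step 1: Identify values.
dR/R = 0.0265, strain = 0.00386
Step 2: GF = (dR/R) / strain = 0.0265 / 0.00386
GF = 6.9


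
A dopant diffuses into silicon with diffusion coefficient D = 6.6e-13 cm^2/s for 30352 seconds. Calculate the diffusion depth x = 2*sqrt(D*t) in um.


Step 1: Compute D*t = 6.6e-13 * 30352 = 2.003232e-08 cm^2
Step 2: sqrt(D*t) = 1.41536e-04 cm
Step 3: x = 2 * 1.41536e-04 cm = 2.83072e-04 cm
Step 4: Convert to um (1 cm = 1e4 um): x = 2.831 um


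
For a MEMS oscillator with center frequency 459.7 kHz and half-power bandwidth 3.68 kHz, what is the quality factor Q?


Step 1: Q = f0 / bandwidth
Step 2: Q = 459.7 / 3.68
Q = 124.9


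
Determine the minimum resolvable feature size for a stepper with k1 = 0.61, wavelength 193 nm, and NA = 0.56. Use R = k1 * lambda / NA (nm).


Step 1: Identify values: k1 = 0.61, lambda = 193 nm, NA = 0.56
Step 2: R = k1 * lambda / NA
R = 0.61 * 193 / 0.56
R = 210.2 nm


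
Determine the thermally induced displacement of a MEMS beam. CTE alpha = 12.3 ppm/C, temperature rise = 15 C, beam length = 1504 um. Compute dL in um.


Step 1: Convert CTE: alpha = 12.3 ppm/C = 12.3e-6 /C
Step 2: dL = 12.3e-6 * 15 * 1504
dL = 0.2775 um


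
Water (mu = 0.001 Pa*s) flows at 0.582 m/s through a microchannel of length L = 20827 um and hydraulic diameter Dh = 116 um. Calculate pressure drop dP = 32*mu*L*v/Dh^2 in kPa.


Step 1: Convert to SI: L = 20827e-6 m, Dh = 116e-6 m
Step 2: dP = 32 * 0.001 * 20827e-6 * 0.582 / (116e-6)^2
Step 3: dP = 28825.95 Pa
Step 4: Convert to kPa: dP = 28.83 kPa


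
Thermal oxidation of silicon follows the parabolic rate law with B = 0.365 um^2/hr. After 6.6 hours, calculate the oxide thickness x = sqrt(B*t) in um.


Step 1: Compute B*t = 0.365 * 6.6 = 2.409
Step 2: x = sqrt(2.409)
x = 1.552 um


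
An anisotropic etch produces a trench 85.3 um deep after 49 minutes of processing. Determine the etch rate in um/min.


Step 1: Etch rate = depth / time
Step 2: rate = 85.3 / 49
rate = 1.741 um/min


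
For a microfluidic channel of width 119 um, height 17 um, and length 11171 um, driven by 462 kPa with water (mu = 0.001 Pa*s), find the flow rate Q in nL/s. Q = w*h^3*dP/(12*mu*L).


Step 1: Convert all dimensions to SI (meters).
w = 119e-6 m, h = 17e-6 m, L = 11171e-6 m, dP = 462e3 Pa
Step 2: Q = w * h^3 * dP / (12 * mu * L)
Q = 119e-6 * (17e-6)^3 * 462e3 / (12 * 0.001 * 11171e-6) = 2.01494132e-09 m^3/s
Step 3: Convert Q from m^3/s to nL/s (1 m^3 = 1e12 nL, so multiply by 1e12).
Q = 2014.941 nL/s


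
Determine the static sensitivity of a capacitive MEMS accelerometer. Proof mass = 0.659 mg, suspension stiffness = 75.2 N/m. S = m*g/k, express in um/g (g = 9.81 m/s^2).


Step 1: Convert mass: m = 0.659 mg = 6.59e-07 kg
Step 2: S = m * g / k = 6.59e-07 * 9.81 / 75.2
Step 3: S = 8.60e-08 m/g
Step 4: Convert to um/g: S = 0.086 um/g


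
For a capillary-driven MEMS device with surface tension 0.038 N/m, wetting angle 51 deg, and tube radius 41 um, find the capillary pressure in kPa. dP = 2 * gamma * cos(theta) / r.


Step 1: cos(51 deg) = 0.6293
Step 2: Convert r to m: r = 41e-6 m
Step 3: dP = 2 * 0.038 * 0.6293 / 41e-6 = 1166.5 Pa
Step 4: Convert Pa to kPa (divide by 1000).
dP = 1.17 kPa


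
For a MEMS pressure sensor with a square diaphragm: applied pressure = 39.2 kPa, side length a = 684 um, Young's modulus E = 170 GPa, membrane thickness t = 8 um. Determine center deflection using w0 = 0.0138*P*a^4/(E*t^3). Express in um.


Step 1: Convert pressure to compatible units (E is in GPa, so P in GPa).
P = 39.2 kPa = 39.2e-6 GPa
Step 2: Compute numerator: 0.0138 * P * a^4.
a^4 = 684^4 = 218889236736
numerator = 0.0138 * 39.2e-6 * 218889236736 = 1.184103e+05
Step 3: Compute denominator: E * t^3 = 170 * 8^3 = 87040
Step 4: w0 = numerator / denominator = 1.184103e+05 / 87040 = 1.3604 um


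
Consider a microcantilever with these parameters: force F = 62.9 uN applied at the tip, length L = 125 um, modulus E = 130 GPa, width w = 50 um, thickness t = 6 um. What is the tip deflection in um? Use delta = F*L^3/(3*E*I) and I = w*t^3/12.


Step 1: Calculate the second moment of area.
I = w * t^3 / 12 = 50 * 6^3 / 12 = 900.0 um^4
Step 2: Convert E to consistent units (1 GPa = 1000 uN/um^2).
E = 130 GPa = 130000 uN/um^2
Step 3: Calculate tip deflection.
delta = F * L^3 / (3 * E * I)
delta = 62.9 * 125^3 / (3 * 130000 * 900.0)
delta = 0.35 um


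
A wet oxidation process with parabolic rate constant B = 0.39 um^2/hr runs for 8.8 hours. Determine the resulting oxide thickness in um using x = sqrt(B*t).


Step 1: Compute B*t = 0.39 * 8.8 = 3.432
Step 2: x = sqrt(3.432)
x = 1.853 um


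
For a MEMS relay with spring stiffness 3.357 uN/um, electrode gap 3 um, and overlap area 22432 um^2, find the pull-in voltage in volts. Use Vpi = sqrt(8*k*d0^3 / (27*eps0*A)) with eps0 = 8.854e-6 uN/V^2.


Step 1: Compute numerator: 8 * k * d0^3 = 8 * 3.357 * 3^3 = 725.112
Step 2: Compute denominator: 27 * eps0 * A = 27 * 8.854e-6 * 22432 = 5.362549
Step 3: Vpi = sqrt(725.112 / 5.362549)
Vpi = 11.63 V


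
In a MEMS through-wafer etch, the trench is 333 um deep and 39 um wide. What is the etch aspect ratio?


Step 1: AR = depth / width
Step 2: AR = 333 / 39
AR = 8.5


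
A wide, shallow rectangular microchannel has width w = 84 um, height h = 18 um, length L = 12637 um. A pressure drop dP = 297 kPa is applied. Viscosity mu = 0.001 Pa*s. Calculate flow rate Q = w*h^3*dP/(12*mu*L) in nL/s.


Step 1: Convert all dimensions to SI (meters).
w = 84e-6 m, h = 18e-6 m, L = 12637e-6 m, dP = 297e3 Pa
Step 2: Q = w * h^3 * dP / (12 * mu * L)
Q = 84e-6 * (18e-6)^3 * 297e3 / (12 * 0.001 * 12637e-6) = 9.5946253e-10 m^3/s
Step 3: Convert Q from m^3/s to nL/s (1 m^3 = 1e12 nL, so multiply by 1e12).
Q = 959.463 nL/s


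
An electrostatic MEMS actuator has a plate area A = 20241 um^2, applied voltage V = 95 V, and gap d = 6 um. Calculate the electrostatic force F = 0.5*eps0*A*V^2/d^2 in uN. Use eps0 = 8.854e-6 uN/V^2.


Step 1: Identify parameters.
eps0 = 8.854e-6 uN/V^2, A = 20241 um^2, V = 95 V, d = 6 um
Step 2: Compute V^2 = 95^2 = 9025
Step 3: Compute d^2 = 6^2 = 36
Step 4: F = 0.5 * 8.854e-6 * 20241 * 9025 / 36
F = 22.464 uN


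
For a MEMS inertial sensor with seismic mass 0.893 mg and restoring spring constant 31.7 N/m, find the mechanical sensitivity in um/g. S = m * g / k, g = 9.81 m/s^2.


Step 1: Convert mass: m = 0.893 mg = 8.93e-07 kg
Step 2: S = m * g / k = 8.93e-07 * 9.81 / 31.7
Step 3: S = 2.76e-07 m/g
Step 4: Convert to um/g: S = 0.276 um/g


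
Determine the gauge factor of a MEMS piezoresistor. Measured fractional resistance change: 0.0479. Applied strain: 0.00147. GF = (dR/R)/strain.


Step 1: Identify values.
dR/R = 0.0479, strain = 0.00147
Step 2: GF = (dR/R) / strain = 0.0479 / 0.00147
GF = 32.6


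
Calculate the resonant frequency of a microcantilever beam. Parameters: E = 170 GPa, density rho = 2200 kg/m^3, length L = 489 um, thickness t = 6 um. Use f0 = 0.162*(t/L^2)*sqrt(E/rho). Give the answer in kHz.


Step 1: Convert units to SI.
t_SI = 6e-6 m, L_SI = 489e-6 m
Step 2: Calculate sqrt(E/rho).
sqrt(170e9 / 2200) = 8790.49 m/s
Step 3: Compute f0.
f0 = 0.162 * 6e-6 / (489e-6)^2 * 8790.49 = 35732.4 Hz = 35.73 kHz


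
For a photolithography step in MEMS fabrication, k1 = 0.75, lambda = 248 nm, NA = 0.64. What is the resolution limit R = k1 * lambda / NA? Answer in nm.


Step 1: Identify values: k1 = 0.75, lambda = 248 nm, NA = 0.64
Step 2: R = k1 * lambda / NA
R = 0.75 * 248 / 0.64
R = 290.6 nm


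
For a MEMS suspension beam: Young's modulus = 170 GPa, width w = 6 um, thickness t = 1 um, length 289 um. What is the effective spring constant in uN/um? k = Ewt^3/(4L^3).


Step 1: Convert E to consistent units (1 GPa = 1000 uN/um^2).
E = 170 GPa = 170000 uN/um^2
Step 2: Compute t^3 = 1^3 = 1
Step 3: Compute L^3 = 289^3 = 24137569
Step 4: k = 170000 * 6 * 1 / (4 * 24137569)
k = 0.0106 uN/um


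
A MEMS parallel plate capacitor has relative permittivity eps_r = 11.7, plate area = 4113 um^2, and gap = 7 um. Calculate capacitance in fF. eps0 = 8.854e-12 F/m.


Step 1: Convert area to m^2: A = 4113e-12 m^2
Step 2: Convert gap to m: d = 7e-6 m
Step 3: C = eps0 * eps_r * A / d
C = 8.854e-12 * 11.7 * 4113e-12 / 7e-6
Step 4: Convert to fF (multiply by 1e15).
C = 60.87 fF


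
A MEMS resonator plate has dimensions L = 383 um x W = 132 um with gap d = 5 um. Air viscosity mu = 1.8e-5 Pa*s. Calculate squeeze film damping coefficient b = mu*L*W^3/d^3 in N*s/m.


Step 1: Convert to SI.
L = 383e-6 m, W = 132e-6 m, d = 5e-6 m
Step 2: W^3 = (132e-6)^3 = 2.30e-12 m^3
Step 3: d^3 = (5e-6)^3 = 1.25e-16 m^3
Step 4: b = 1.8e-5 * 383e-6 * 2.30e-12 / 1.25e-16
b = 1.27e-04 N*s/m


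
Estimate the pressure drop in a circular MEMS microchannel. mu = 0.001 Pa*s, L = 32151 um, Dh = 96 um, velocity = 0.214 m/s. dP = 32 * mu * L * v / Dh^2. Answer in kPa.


Step 1: Convert to SI: L = 32151e-6 m, Dh = 96e-6 m
Step 2: dP = 32 * 0.001 * 32151e-6 * 0.214 / (96e-6)^2
Step 3: dP = 23889.98 Pa
Step 4: Convert to kPa: dP = 23.89 kPa


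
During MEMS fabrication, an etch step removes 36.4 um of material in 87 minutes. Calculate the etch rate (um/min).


Step 1: Etch rate = depth / time
Step 2: rate = 36.4 / 87
rate = 0.418 um/min


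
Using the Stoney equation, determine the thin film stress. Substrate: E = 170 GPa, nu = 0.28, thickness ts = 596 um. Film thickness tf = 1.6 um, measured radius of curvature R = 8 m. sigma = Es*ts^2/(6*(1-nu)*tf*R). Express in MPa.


Step 1: Compute numerator: Es * ts^2 = 170 * 596^2 = 60386720 (GPa*um^2)
Step 2: Compute denominator (R in um): 6*(1-nu)*tf*R = 6*0.72*1.6*8e6 = 55296000.0 (um^2)
Step 3: sigma (GPa) = 60386720 / 55296000.0 = 1.092063e+00 GPa
Step 4: Convert to MPa (x1000): sigma = 1092.1 MPa


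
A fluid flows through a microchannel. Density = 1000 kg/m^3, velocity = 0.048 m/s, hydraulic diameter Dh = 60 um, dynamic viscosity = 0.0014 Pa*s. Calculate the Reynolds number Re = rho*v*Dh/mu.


Step 1: Convert Dh to meters: Dh = 60e-6 m
Step 2: Re = rho * v * Dh / mu
Re = 1000 * 0.048 * 60e-6 / 0.0014
Re = 2.057


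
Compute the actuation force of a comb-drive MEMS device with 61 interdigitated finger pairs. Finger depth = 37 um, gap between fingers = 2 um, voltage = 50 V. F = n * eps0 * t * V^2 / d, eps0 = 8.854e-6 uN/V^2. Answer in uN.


Step 1: Parameters: n=61, eps0=8.854e-6 uN/V^2, t=37 um, V=50 V, d=2 um
Step 2: V^2 = 2500
Step 3: F = 61 * 8.854e-6 * 37 * 2500 / 2
F = 24.979 uN


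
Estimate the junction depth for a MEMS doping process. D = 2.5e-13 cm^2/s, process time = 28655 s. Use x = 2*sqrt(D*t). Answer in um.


Step 1: Compute D*t = 2.5e-13 * 28655 = 7.16375e-09 cm^2
Step 2: sqrt(D*t) = 8.46389e-05 cm
Step 3: x = 2 * 8.46389e-05 cm = 1.692778e-04 cm
Step 4: Convert to um (1 cm = 1e4 um): x = 1.693 um


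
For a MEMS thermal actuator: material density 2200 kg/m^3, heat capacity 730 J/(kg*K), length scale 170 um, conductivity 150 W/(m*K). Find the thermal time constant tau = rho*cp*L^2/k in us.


Step 1: Convert L to m: L = 170e-6 m
Step 2: L^2 = (170e-6)^2 = 2.89e-08 m^2
Step 3: tau = 2200 * 730 * 2.89e-08 / 150 = 3.0942267e-04 s
Step 4: Convert to microseconds (multiply by 1e6).
tau = 309.423 us


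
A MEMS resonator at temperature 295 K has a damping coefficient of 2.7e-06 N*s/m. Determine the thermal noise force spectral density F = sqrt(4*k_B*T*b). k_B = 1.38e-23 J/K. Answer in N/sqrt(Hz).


Step 1: Compute 4 * k_B * T * b
= 4 * 1.38e-23 * 295 * 2.7e-06
= 4.3967e-26 N^2/Hz
Step 2: F_noise = sqrt(4.3967e-26)
F_noise = 2.10e-13 N/sqrt(Hz)


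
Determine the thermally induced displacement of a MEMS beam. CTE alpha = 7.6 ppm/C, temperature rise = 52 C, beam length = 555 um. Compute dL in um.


Step 1: Convert CTE: alpha = 7.6 ppm/C = 7.6e-6 /C
Step 2: dL = 7.6e-6 * 52 * 555
dL = 0.2193 um


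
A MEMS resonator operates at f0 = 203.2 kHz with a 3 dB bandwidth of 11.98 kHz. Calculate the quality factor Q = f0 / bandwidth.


Step 1: Q = f0 / bandwidth
Step 2: Q = 203.2 / 11.98
Q = 17.0


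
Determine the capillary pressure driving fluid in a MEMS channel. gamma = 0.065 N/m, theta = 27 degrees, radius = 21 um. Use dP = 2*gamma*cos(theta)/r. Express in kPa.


Step 1: cos(27 deg) = 0.891
Step 2: Convert r to m: r = 21e-6 m
Step 3: dP = 2 * 0.065 * 0.891 / 21e-6 = 5515.7 Pa
Step 4: Convert Pa to kPa (divide by 1000).
dP = 5.52 kPa


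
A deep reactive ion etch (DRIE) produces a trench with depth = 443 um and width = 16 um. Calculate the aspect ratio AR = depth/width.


Step 1: AR = depth / width
Step 2: AR = 443 / 16
AR = 27.7


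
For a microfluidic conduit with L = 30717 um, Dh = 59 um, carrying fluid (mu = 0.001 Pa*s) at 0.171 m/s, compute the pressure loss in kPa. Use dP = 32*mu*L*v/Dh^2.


Step 1: Convert to SI: L = 30717e-6 m, Dh = 59e-6 m
Step 2: dP = 32 * 0.001 * 30717e-6 * 0.171 / (59e-6)^2
Step 3: dP = 48285.96 Pa
Step 4: Convert to kPa: dP = 48.29 kPa


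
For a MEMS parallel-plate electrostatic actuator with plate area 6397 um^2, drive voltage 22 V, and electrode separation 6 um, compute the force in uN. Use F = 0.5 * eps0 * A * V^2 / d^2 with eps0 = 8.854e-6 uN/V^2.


Step 1: Identify parameters.
eps0 = 8.854e-6 uN/V^2, A = 6397 um^2, V = 22 V, d = 6 um
Step 2: Compute V^2 = 22^2 = 484
Step 3: Compute d^2 = 6^2 = 36
Step 4: F = 0.5 * 8.854e-6 * 6397 * 484 / 36
F = 0.381 uN


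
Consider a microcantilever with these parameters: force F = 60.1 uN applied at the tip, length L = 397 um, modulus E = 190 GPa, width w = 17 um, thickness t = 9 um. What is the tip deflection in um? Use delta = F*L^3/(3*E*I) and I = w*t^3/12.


Step 1: Calculate the second moment of area.
I = w * t^3 / 12 = 17 * 9^3 / 12 = 1032.75 um^4
Step 2: Convert E to consistent units (1 GPa = 1000 uN/um^2).
E = 190 GPa = 190000 uN/um^2
Step 3: Calculate tip deflection.
delta = F * L^3 / (3 * E * I)
delta = 60.1 * 397^3 / (3 * 190000 * 1032.75)
delta = 6.3882 um


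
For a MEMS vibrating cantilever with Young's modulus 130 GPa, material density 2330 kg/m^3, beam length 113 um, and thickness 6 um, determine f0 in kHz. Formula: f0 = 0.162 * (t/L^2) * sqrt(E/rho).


Step 1: Convert units to SI.
t_SI = 6e-6 m, L_SI = 113e-6 m
Step 2: Calculate sqrt(E/rho).
sqrt(130e9 / 2330) = 7469.54 m/s
Step 3: Compute f0.
f0 = 0.162 * 6e-6 / (113e-6)^2 * 7469.54 = 568595.3 Hz = 568.6 kHz


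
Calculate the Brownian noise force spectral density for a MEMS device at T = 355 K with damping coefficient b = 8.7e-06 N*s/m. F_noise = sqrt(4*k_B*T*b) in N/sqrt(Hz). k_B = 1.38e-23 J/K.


Step 1: Compute 4 * k_B * T * b
= 4 * 1.38e-23 * 355 * 8.7e-06
= 1.7049e-25 N^2/Hz
Step 2: F_noise = sqrt(1.7049e-25)
F_noise = 4.13e-13 N/sqrt(Hz)


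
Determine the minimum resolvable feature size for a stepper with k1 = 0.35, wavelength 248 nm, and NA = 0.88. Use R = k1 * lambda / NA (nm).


Step 1: Identify values: k1 = 0.35, lambda = 248 nm, NA = 0.88
Step 2: R = k1 * lambda / NA
R = 0.35 * 248 / 0.88
R = 98.6 nm


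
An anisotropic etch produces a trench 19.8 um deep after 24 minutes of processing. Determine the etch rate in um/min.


Step 1: Etch rate = depth / time
Step 2: rate = 19.8 / 24
rate = 0.825 um/min


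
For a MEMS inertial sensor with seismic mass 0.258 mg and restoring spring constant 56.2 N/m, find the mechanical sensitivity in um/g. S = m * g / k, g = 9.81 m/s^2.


Step 1: Convert mass: m = 0.258 mg = 2.58e-07 kg
Step 2: S = m * g / k = 2.58e-07 * 9.81 / 56.2
Step 3: S = 4.50e-08 m/g
Step 4: Convert to um/g: S = 0.045 um/g
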